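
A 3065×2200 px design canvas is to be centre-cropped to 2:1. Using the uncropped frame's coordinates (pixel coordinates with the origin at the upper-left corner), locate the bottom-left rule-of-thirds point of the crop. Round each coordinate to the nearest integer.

3065/2200 < 2/1, so the 2:1 crop keeps the full width 3065 and trims height to 3065 × 1/2 = 1532.50 px.
Top offset = (2200 − 1532.50)/2 = 333.75 px; left offset = 0.
Bottom-left is one-third across and two-thirds down within the crop:
x = 0.00 + 1 × 3065.00/3 ≈ 1022; y = 333.75 + 2 × 1532.50/3 ≈ 1355.

(1022, 1355)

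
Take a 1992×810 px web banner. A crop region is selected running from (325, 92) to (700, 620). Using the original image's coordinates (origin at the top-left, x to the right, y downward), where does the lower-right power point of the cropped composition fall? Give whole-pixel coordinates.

Crop width = 700 − 325 = 375 px; one third is 125.00 px.
Crop height = 620 − 92 = 528 px; one third is 176.00 px.
The lower-right point is two-thirds across and two-thirds down within the crop:
x = 325 + 2 × 125.00 ≈ 575; y = 92 + 2 × 176.00 ≈ 444.

(575, 444)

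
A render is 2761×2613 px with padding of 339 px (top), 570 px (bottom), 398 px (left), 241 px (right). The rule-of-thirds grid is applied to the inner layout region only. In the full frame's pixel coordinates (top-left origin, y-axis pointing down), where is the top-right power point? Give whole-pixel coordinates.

x = 1813 px, y = 907 px

Content width = 2761 − 398 − 241 = 2122 px; content height = 2613 − 339 − 570 = 1704 px.
Top-right is two-thirds across and one-third down within the inner layout region.
x = 398 + 2 × 2122/3 = 398 + 1414.67 ≈ 1813
y = 339 + 1 × 1704/3 = 339 + 568.00 ≈ 907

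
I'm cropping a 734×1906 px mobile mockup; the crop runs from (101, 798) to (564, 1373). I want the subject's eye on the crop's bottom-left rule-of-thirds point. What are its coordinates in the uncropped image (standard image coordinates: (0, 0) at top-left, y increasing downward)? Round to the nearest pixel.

x = 255 px, y = 1181 px

Crop width = 564 − 101 = 463 px; one third is 154.33 px.
Crop height = 1373 − 798 = 575 px; one third is 191.67 px.
The bottom-left point is one-third across and two-thirds down within the crop:
x = 101 + 1 × 154.33 ≈ 255; y = 798 + 2 × 191.67 ≈ 1181.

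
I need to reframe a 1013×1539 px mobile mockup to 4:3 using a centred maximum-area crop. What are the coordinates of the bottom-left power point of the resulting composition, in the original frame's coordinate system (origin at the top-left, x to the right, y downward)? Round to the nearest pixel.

x = 338 px, y = 896 px

1013/1539 < 4/3, so the 4:3 crop keeps the full width 1013 and trims height to 1013 × 3/4 = 759.75 px.
Top offset = (1539 − 759.75)/2 = 389.62 px; left offset = 0.
Bottom-left is one-third across and two-thirds down within the crop:
x = 0.00 + 1 × 1013.00/3 ≈ 338; y = 389.62 + 2 × 759.75/3 ≈ 896.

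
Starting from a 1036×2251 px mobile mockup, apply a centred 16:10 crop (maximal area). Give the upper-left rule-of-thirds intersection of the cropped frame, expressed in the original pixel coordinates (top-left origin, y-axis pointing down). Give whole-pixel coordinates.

1036/2251 < 16/10, so the 16:10 crop keeps the full width 1036 and trims height to 1036 × 10/16 = 647.50 px.
Top offset = (2251 − 647.50)/2 = 801.75 px; left offset = 0.
Upper-left is one-third across and one-third down within the crop:
x = 0.00 + 1 × 1036.00/3 ≈ 345; y = 801.75 + 1 × 647.50/3 ≈ 1018.

(345, 1018)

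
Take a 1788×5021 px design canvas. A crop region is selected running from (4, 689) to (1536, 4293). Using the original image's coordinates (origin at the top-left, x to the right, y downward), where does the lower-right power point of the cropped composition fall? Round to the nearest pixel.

x = 1025 px, y = 3092 px

Crop width = 1536 − 4 = 1532 px; one third is 510.67 px.
Crop height = 4293 − 689 = 3604 px; one third is 1201.33 px.
The lower-right point is two-thirds across and two-thirds down within the crop:
x = 4 + 2 × 510.67 ≈ 1025; y = 689 + 2 × 1201.33 ≈ 3092.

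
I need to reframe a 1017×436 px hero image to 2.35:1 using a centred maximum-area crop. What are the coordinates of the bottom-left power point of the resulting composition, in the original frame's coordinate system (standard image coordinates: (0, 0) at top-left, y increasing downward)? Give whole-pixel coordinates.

x = 339 px, y = 290 px

1017/436 < 2.35/1, so the 2.35:1 crop keeps the full width 1017 and trims height to 1017 × 1/2.35 = 432.77 px.
Top offset = (436 − 432.77)/2 = 1.62 px; left offset = 0.
Bottom-left is one-third across and two-thirds down within the crop:
x = 0.00 + 1 × 1017.00/3 ≈ 339; y = 1.62 + 2 × 432.77/3 ≈ 290.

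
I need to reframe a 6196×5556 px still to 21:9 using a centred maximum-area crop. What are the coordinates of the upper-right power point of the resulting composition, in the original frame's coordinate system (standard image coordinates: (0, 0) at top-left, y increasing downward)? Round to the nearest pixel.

6196/5556 < 21/9, so the 21:9 crop keeps the full width 6196 and trims height to 6196 × 9/21 = 2655.43 px.
Top offset = (5556 − 2655.43)/2 = 1450.29 px; left offset = 0.
Upper-right is two-thirds across and one-third down within the crop:
x = 0.00 + 2 × 6196.00/3 ≈ 4131; y = 1450.29 + 1 × 2655.43/3 ≈ 2335.

x = 4131 px, y = 2335 px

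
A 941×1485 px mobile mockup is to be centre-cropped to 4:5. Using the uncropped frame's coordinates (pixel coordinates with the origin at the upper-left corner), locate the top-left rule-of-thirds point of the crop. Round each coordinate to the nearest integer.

(314, 546)

941/1485 < 4/5, so the 4:5 crop keeps the full width 941 and trims height to 941 × 5/4 = 1176.25 px.
Top offset = (1485 − 1176.25)/2 = 154.38 px; left offset = 0.
Top-left is one-third across and one-third down within the crop:
x = 0.00 + 1 × 941.00/3 ≈ 314; y = 154.38 + 1 × 1176.25/3 ≈ 546.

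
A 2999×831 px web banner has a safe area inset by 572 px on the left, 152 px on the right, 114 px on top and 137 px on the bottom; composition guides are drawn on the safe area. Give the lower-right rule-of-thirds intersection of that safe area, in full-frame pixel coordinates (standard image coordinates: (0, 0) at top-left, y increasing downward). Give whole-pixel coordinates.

(2089, 501)

Content width = 2999 − 572 − 152 = 2275 px; content height = 831 − 114 − 137 = 580 px.
Lower-right is two-thirds across and two-thirds down within the safe area.
x = 572 + 2 × 2275/3 = 572 + 1516.67 ≈ 2089
y = 114 + 2 × 580/3 = 114 + 386.67 ≈ 501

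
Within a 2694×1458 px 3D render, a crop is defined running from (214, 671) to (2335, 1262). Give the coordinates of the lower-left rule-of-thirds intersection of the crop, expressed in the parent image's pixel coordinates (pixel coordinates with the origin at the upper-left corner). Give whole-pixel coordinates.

(921, 1065)

Crop width = 2335 − 214 = 2121 px; one third is 707.00 px.
Crop height = 1262 − 671 = 591 px; one third is 197.00 px.
The lower-left point is one-third across and two-thirds down within the crop:
x = 214 + 1 × 707.00 ≈ 921; y = 671 + 2 × 197.00 ≈ 1065.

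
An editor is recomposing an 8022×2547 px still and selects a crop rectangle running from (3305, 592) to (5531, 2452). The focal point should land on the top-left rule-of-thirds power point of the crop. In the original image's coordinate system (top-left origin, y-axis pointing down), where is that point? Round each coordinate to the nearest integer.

(4047, 1212)

Crop width = 5531 − 3305 = 2226 px; one third is 742.00 px.
Crop height = 2452 − 592 = 1860 px; one third is 620.00 px.
The top-left point is one-third across and one-third down within the crop:
x = 3305 + 1 × 742.00 ≈ 4047; y = 592 + 1 × 620.00 ≈ 1212.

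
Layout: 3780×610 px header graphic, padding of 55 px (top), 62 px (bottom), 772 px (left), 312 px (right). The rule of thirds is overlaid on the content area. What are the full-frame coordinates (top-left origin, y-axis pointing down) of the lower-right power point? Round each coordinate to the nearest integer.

x = 2569 px, y = 384 px

Content width = 3780 − 772 − 312 = 2696 px; content height = 610 − 55 − 62 = 493 px.
Lower-right is two-thirds across and two-thirds down within the content area.
x = 772 + 2 × 2696/3 = 772 + 1797.33 ≈ 2569
y = 55 + 2 × 493/3 = 55 + 328.67 ≈ 384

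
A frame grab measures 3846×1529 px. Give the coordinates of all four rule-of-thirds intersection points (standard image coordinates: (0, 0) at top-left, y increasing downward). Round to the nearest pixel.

(1282, 510), (2564, 510), (1282, 1019), (2564, 1019)

One third of 3846 is 1282; one third of 1529 is 509.67.
Vertical third lines at x = 1282 and x = 2564; horizontal third lines at y = 510 and y = 1019.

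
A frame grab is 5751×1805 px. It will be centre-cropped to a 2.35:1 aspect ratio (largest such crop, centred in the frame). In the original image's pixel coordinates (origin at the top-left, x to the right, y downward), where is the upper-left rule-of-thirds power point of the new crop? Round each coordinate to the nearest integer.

x = 2169 px, y = 602 px

5751/1805 > 2.35/1, so the 2.35:1 crop keeps the full height 1805 and trims width to 1805 × 2.35/1 = 4241.75 px.
Left offset = (5751 − 4241.75)/2 = 754.62 px; top offset = 0.
Upper-left is one-third across and one-third down within the crop:
x = 754.62 + 1 × 4241.75/3 ≈ 2169; y = 0.00 + 1 × 1805.00/3 ≈ 602.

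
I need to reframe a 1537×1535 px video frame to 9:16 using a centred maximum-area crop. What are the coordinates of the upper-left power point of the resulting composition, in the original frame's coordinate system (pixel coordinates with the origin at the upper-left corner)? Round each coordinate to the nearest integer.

1537/1535 > 9/16, so the 9:16 crop keeps the full height 1535 and trims width to 1535 × 9/16 = 863.44 px.
Left offset = (1537 − 863.44)/2 = 336.78 px; top offset = 0.
Upper-left is one-third across and one-third down within the crop:
x = 336.78 + 1 × 863.44/3 ≈ 625; y = 0.00 + 1 × 1535.00/3 ≈ 512.

x = 625 px, y = 512 px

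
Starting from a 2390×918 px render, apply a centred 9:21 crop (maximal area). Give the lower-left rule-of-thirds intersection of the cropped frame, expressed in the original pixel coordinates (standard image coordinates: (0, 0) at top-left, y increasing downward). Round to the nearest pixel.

2390/918 > 9/21, so the 9:21 crop keeps the full height 918 and trims width to 918 × 9/21 = 393.43 px.
Left offset = (2390 − 393.43)/2 = 998.29 px; top offset = 0.
Lower-left is one-third across and two-thirds down within the crop:
x = 998.29 + 1 × 393.43/3 ≈ 1129; y = 0.00 + 2 × 918.00/3 ≈ 612.

(1129, 612)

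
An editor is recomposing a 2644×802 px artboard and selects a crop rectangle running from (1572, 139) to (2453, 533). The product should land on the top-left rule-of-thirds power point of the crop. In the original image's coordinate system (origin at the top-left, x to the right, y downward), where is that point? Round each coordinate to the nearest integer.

Crop width = 2453 − 1572 = 881 px; one third is 293.67 px.
Crop height = 533 − 139 = 394 px; one third is 131.33 px.
The top-left point is one-third across and one-third down within the crop:
x = 1572 + 1 × 293.67 ≈ 1866; y = 139 + 1 × 131.33 ≈ 270.

(1866, 270)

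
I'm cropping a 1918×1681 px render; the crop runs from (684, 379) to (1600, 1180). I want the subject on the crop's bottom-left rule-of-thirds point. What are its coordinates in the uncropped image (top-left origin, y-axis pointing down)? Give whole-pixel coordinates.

Crop width = 1600 − 684 = 916 px; one third is 305.33 px.
Crop height = 1180 − 379 = 801 px; one third is 267.00 px.
The bottom-left point is one-third across and two-thirds down within the crop:
x = 684 + 1 × 305.33 ≈ 989; y = 379 + 2 × 267.00 ≈ 913.

x = 989 px, y = 913 px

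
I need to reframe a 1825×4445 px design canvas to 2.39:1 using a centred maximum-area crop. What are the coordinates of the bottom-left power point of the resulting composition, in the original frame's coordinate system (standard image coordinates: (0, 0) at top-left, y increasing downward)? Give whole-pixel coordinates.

1825/4445 < 2.39/1, so the 2.39:1 crop keeps the full width 1825 and trims height to 1825 × 1/2.39 = 763.60 px.
Top offset = (4445 − 763.60)/2 = 1840.70 px; left offset = 0.
Bottom-left is one-third across and two-thirds down within the crop:
x = 0.00 + 1 × 1825.00/3 ≈ 608; y = 1840.70 + 2 × 763.60/3 ≈ 2350.

(608, 2350)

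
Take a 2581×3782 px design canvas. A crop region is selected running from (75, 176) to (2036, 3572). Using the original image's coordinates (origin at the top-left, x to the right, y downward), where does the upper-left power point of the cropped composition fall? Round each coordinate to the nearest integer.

(729, 1308)

Crop width = 2036 − 75 = 1961 px; one third is 653.67 px.
Crop height = 3572 − 176 = 3396 px; one third is 1132.00 px.
The upper-left point is one-third across and one-third down within the crop:
x = 75 + 1 × 653.67 ≈ 729; y = 176 + 1 × 1132.00 ≈ 1308.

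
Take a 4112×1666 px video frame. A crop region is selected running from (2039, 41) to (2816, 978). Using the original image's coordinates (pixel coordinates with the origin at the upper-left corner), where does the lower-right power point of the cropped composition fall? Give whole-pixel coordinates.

Crop width = 2816 − 2039 = 777 px; one third is 259.00 px.
Crop height = 978 − 41 = 937 px; one third is 312.33 px.
The lower-right point is two-thirds across and two-thirds down within the crop:
x = 2039 + 2 × 259.00 ≈ 2557; y = 41 + 2 × 312.33 ≈ 666.

(2557, 666)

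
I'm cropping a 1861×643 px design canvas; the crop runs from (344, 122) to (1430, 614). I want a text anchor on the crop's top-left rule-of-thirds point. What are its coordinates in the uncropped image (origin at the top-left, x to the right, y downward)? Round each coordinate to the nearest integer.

(706, 286)

Crop width = 1430 − 344 = 1086 px; one third is 362.00 px.
Crop height = 614 − 122 = 492 px; one third is 164.00 px.
The top-left point is one-third across and one-third down within the crop:
x = 344 + 1 × 362.00 ≈ 706; y = 122 + 1 × 164.00 ≈ 286.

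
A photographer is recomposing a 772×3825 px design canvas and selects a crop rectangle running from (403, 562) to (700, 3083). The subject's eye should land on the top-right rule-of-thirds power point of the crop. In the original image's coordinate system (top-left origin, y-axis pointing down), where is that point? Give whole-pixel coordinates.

Crop width = 700 − 403 = 297 px; one third is 99.00 px.
Crop height = 3083 − 562 = 2521 px; one third is 840.33 px.
The top-right point is two-thirds across and one-third down within the crop:
x = 403 + 2 × 99.00 ≈ 601; y = 562 + 1 × 840.33 ≈ 1402.

x = 601 px, y = 1402 px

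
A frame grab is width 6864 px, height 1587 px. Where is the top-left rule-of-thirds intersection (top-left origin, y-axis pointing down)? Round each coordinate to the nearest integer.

(2288, 529)

The top-left point sits one-third of the way across and one-third of the way down.
x = 1 × 6864/3 ≈ 2288; y = 1 × 1587/3 ≈ 529.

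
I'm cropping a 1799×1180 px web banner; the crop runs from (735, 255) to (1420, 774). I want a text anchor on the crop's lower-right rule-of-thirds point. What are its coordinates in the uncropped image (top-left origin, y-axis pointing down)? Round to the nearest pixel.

(1192, 601)

Crop width = 1420 − 735 = 685 px; one third is 228.33 px.
Crop height = 774 − 255 = 519 px; one third is 173.00 px.
The lower-right point is two-thirds across and two-thirds down within the crop:
x = 735 + 2 × 228.33 ≈ 1192; y = 255 + 2 × 173.00 ≈ 601.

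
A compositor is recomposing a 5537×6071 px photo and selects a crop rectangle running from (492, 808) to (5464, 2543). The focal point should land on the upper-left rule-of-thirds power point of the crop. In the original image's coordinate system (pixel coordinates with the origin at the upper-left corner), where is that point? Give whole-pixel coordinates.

Crop width = 5464 − 492 = 4972 px; one third is 1657.33 px.
Crop height = 2543 − 808 = 1735 px; one third is 578.33 px.
The upper-left point is one-third across and one-third down within the crop:
x = 492 + 1 × 1657.33 ≈ 2149; y = 808 + 1 × 578.33 ≈ 1386.

(2149, 1386)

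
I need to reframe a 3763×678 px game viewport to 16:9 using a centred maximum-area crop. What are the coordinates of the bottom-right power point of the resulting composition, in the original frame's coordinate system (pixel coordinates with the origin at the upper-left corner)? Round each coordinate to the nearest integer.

3763/678 > 16/9, so the 16:9 crop keeps the full height 678 and trims width to 678 × 16/9 = 1205.33 px.
Left offset = (3763 − 1205.33)/2 = 1278.83 px; top offset = 0.
Bottom-right is two-thirds across and two-thirds down within the crop:
x = 1278.83 + 2 × 1205.33/3 ≈ 2082; y = 0.00 + 2 × 678.00/3 ≈ 452.

x = 2082 px, y = 452 px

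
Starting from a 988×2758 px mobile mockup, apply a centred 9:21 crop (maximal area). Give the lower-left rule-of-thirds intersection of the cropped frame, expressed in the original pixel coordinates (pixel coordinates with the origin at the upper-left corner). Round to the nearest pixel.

x = 329 px, y = 1763 px

988/2758 < 9/21, so the 9:21 crop keeps the full width 988 and trims height to 988 × 21/9 = 2305.33 px.
Top offset = (2758 − 2305.33)/2 = 226.33 px; left offset = 0.
Lower-left is one-third across and two-thirds down within the crop:
x = 0.00 + 1 × 988.00/3 ≈ 329; y = 226.33 + 2 × 2305.33/3 ≈ 1763.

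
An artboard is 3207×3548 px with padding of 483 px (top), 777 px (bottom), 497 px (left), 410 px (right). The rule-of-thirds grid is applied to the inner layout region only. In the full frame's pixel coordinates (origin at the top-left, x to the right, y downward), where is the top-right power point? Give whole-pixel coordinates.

Content width = 3207 − 497 − 410 = 2300 px; content height = 3548 − 483 − 777 = 2288 px.
Top-right is two-thirds across and one-third down within the inner layout region.
x = 497 + 2 × 2300/3 = 497 + 1533.33 ≈ 2030
y = 483 + 1 × 2288/3 = 483 + 762.67 ≈ 1246

(2030, 1246)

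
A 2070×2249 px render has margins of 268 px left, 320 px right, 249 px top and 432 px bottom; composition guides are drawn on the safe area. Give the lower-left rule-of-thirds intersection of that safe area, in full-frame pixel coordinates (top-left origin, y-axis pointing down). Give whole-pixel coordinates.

Content width = 2070 − 268 − 320 = 1482 px; content height = 2249 − 249 − 432 = 1568 px.
Lower-left is one-third across and two-thirds down within the safe area.
x = 268 + 1 × 1482/3 = 268 + 494.00 ≈ 762
y = 249 + 2 × 1568/3 = 249 + 1045.33 ≈ 1294

x = 762 px, y = 1294 px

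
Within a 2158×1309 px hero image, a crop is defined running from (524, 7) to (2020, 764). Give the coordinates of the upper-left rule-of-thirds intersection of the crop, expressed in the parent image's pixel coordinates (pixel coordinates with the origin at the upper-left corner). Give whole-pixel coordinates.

x = 1023 px, y = 259 px

Crop width = 2020 − 524 = 1496 px; one third is 498.67 px.
Crop height = 764 − 7 = 757 px; one third is 252.33 px.
The upper-left point is one-third across and one-third down within the crop:
x = 524 + 1 × 498.67 ≈ 1023; y = 7 + 1 × 252.33 ≈ 259.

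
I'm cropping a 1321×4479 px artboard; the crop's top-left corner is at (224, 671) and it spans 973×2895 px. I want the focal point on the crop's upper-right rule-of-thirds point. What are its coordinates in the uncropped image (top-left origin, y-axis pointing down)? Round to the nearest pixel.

x = 873 px, y = 1636 px

One third of the crop width 973 is 324.33 px.
One third of the crop height 2895 is 965.00 px.
The upper-right point is two-thirds across and one-third down within the crop:
x = 224 + 2 × 324.33 ≈ 873; y = 671 + 1 × 965.00 ≈ 1636.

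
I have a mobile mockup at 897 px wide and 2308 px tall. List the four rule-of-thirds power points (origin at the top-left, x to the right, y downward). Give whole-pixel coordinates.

One third of 897 is 299; one third of 2308 is 769.33.
Vertical third lines at x = 299 and x = 598; horizontal third lines at y = 769 and y = 1539.

(299, 769), (598, 769), (299, 1539), (598, 1539)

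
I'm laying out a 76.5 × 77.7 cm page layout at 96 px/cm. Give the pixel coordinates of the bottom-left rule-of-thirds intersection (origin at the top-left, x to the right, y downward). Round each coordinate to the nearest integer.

x = 2448 px, y = 4973 px

In pixels the canvas is 76.5 × 96 = 7344 wide and 77.7 × 96 = 7459.2 tall.
The bottom-left point is one-third across and two-thirds down:
x = 1 × 7344/3 ≈ 2448; y = 2 × 7459.2/3 ≈ 4973.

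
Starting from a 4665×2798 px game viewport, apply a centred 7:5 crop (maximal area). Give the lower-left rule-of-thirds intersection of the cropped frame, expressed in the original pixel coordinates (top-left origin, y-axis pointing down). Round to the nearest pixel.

x = 1680 px, y = 1865 px

4665/2798 > 7/5, so the 7:5 crop keeps the full height 2798 and trims width to 2798 × 7/5 = 3917.20 px.
Left offset = (4665 − 3917.20)/2 = 373.90 px; top offset = 0.
Lower-left is one-third across and two-thirds down within the crop:
x = 373.90 + 1 × 3917.20/3 ≈ 1680; y = 0.00 + 2 × 2798.00/3 ≈ 1865.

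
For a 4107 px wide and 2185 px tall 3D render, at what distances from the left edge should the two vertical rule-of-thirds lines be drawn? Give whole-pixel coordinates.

x = 1369 px and x = 2738 px

4107 / 3 = 1369, so the vertical lines sit at one and two thirds of 4107.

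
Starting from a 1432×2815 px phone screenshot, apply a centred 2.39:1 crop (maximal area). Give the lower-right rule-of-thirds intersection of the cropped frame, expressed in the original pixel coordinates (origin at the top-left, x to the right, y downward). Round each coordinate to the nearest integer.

x = 955 px, y = 1507 px

1432/2815 < 2.39/1, so the 2.39:1 crop keeps the full width 1432 and trims height to 1432 × 1/2.39 = 599.16 px.
Top offset = (2815 − 599.16)/2 = 1107.92 px; left offset = 0.
Lower-right is two-thirds across and two-thirds down within the crop:
x = 0.00 + 2 × 1432.00/3 ≈ 955; y = 1107.92 + 2 × 599.16/3 ≈ 1507.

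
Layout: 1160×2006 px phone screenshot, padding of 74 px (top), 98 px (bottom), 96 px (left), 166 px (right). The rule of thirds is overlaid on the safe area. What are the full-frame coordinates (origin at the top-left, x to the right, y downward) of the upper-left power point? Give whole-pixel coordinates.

Content width = 1160 − 96 − 166 = 898 px; content height = 2006 − 74 − 98 = 1834 px.
Upper-left is one-third across and one-third down within the safe area.
x = 96 + 1 × 898/3 = 96 + 299.33 ≈ 395
y = 74 + 1 × 1834/3 = 74 + 611.33 ≈ 685

(395, 685)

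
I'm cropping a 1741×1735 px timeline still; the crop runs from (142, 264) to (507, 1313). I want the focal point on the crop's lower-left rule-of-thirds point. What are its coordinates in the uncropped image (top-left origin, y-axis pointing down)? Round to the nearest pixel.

Crop width = 507 − 142 = 365 px; one third is 121.67 px.
Crop height = 1313 − 264 = 1049 px; one third is 349.67 px.
The lower-left point is one-third across and two-thirds down within the crop:
x = 142 + 1 × 121.67 ≈ 264; y = 264 + 2 × 349.67 ≈ 963.

x = 264 px, y = 963 px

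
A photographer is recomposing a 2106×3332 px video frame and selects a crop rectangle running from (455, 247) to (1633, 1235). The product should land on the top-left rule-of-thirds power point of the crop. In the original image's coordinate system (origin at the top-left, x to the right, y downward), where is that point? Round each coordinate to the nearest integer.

Crop width = 1633 − 455 = 1178 px; one third is 392.67 px.
Crop height = 1235 − 247 = 988 px; one third is 329.33 px.
The top-left point is one-third across and one-third down within the crop:
x = 455 + 1 × 392.67 ≈ 848; y = 247 + 1 × 329.33 ≈ 576.

x = 848 px, y = 576 px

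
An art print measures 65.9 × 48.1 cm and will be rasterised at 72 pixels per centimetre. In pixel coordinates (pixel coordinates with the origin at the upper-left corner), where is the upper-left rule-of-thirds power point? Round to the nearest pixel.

x = 1582 px, y = 1154 px

In pixels the canvas is 65.9 × 72 = 4744.8 wide and 48.1 × 72 = 3463.2 tall.
The upper-left point is one-third across and one-third down:
x = 1 × 4744.8/3 ≈ 1582; y = 1 × 3463.2/3 ≈ 1154.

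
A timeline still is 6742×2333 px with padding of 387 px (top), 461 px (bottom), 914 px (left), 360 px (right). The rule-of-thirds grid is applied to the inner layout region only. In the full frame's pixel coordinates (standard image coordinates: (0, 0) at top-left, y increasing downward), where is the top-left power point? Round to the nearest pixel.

Content width = 6742 − 914 − 360 = 5468 px; content height = 2333 − 387 − 461 = 1485 px.
Top-left is one-third across and one-third down within the inner layout region.
x = 914 + 1 × 5468/3 = 914 + 1822.67 ≈ 2737
y = 387 + 1 × 1485/3 = 387 + 495.00 ≈ 882

(2737, 882)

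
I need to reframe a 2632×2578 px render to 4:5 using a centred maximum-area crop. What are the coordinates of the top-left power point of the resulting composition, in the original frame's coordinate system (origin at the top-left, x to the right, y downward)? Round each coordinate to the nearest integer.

x = 972 px, y = 859 px

2632/2578 > 4/5, so the 4:5 crop keeps the full height 2578 and trims width to 2578 × 4/5 = 2062.40 px.
Left offset = (2632 − 2062.40)/2 = 284.80 px; top offset = 0.
Top-left is one-third across and one-third down within the crop:
x = 284.80 + 1 × 2062.40/3 ≈ 972; y = 0.00 + 1 × 2578.00/3 ≈ 859.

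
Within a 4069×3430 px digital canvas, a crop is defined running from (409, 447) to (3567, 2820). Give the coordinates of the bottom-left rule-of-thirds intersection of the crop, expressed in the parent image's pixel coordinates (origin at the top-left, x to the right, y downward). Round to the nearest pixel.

x = 1462 px, y = 2029 px

Crop width = 3567 − 409 = 3158 px; one third is 1052.67 px.
Crop height = 2820 − 447 = 2373 px; one third is 791.00 px.
The bottom-left point is one-third across and two-thirds down within the crop:
x = 409 + 1 × 1052.67 ≈ 1462; y = 447 + 2 × 791.00 ≈ 2029.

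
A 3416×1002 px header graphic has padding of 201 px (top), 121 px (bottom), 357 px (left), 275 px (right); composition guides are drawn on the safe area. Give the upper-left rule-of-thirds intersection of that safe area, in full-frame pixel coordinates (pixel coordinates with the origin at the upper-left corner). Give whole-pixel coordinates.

Content width = 3416 − 357 − 275 = 2784 px; content height = 1002 − 201 − 121 = 680 px.
Upper-left is one-third across and one-third down within the safe area.
x = 357 + 1 × 2784/3 = 357 + 928.00 ≈ 1285
y = 201 + 1 × 680/3 = 201 + 226.67 ≈ 428

x = 1285 px, y = 428 px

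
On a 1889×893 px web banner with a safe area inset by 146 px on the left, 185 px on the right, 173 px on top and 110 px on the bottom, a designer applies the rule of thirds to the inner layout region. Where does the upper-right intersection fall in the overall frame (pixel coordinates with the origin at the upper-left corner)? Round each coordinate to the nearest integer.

Content width = 1889 − 146 − 185 = 1558 px; content height = 893 − 173 − 110 = 610 px.
Upper-right is two-thirds across and one-third down within the inner layout region.
x = 146 + 2 × 1558/3 = 146 + 1038.67 ≈ 1185
y = 173 + 1 × 610/3 = 173 + 203.33 ≈ 376

x = 1185 px, y = 376 px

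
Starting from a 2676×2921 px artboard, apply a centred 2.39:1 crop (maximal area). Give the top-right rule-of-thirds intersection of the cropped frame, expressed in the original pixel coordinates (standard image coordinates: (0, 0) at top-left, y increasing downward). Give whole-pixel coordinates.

(1784, 1274)

2676/2921 < 2.39/1, so the 2.39:1 crop keeps the full width 2676 and trims height to 2676 × 1/2.39 = 1119.67 px.
Top offset = (2921 − 1119.67)/2 = 900.67 px; left offset = 0.
Top-right is two-thirds across and one-third down within the crop:
x = 0.00 + 2 × 2676.00/3 ≈ 1784; y = 900.67 + 1 × 1119.67/3 ≈ 1274.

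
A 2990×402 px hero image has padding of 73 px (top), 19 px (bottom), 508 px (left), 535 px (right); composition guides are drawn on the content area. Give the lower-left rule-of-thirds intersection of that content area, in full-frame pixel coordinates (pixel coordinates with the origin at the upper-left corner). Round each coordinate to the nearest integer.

Content width = 2990 − 508 − 535 = 1947 px; content height = 402 − 73 − 19 = 310 px.
Lower-left is one-third across and two-thirds down within the content area.
x = 508 + 1 × 1947/3 = 508 + 649.00 ≈ 1157
y = 73 + 2 × 310/3 = 73 + 206.67 ≈ 280

x = 1157 px, y = 280 px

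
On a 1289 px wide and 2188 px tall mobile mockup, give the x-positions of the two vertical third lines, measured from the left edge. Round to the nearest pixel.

430 px and 859 px

1289 / 3 = 429.67, so the vertical lines sit at one and two thirds of 1289.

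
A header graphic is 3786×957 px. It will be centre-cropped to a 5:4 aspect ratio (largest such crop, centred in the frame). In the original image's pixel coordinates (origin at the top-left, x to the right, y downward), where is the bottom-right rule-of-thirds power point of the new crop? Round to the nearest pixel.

3786/957 > 5/4, so the 5:4 crop keeps the full height 957 and trims width to 957 × 5/4 = 1196.25 px.
Left offset = (3786 − 1196.25)/2 = 1294.88 px; top offset = 0.
Bottom-right is two-thirds across and two-thirds down within the crop:
x = 1294.88 + 2 × 1196.25/3 ≈ 2092; y = 0.00 + 2 × 957.00/3 ≈ 638.

(2092, 638)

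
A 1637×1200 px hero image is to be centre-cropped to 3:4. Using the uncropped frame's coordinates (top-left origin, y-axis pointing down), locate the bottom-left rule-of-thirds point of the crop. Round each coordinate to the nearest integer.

1637/1200 > 3/4, so the 3:4 crop keeps the full height 1200 and trims width to 1200 × 3/4 = 900.00 px.
Left offset = (1637 − 900.00)/2 = 368.50 px; top offset = 0.
Bottom-left is one-third across and two-thirds down within the crop:
x = 368.50 + 1 × 900.00/3 ≈ 669; y = 0.00 + 2 × 1200.00/3 ≈ 800.

(669, 800)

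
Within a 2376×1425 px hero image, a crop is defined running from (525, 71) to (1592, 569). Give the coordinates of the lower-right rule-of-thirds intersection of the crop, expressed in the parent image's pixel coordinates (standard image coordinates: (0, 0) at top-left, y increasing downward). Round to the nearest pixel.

x = 1236 px, y = 403 px

Crop width = 1592 − 525 = 1067 px; one third is 355.67 px.
Crop height = 569 − 71 = 498 px; one third is 166.00 px.
The lower-right point is two-thirds across and two-thirds down within the crop:
x = 525 + 2 × 355.67 ≈ 1236; y = 71 + 2 × 166.00 ≈ 403.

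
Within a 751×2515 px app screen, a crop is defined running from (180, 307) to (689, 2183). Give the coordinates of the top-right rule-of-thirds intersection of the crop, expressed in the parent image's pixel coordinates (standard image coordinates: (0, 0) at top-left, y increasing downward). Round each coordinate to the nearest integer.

Crop width = 689 − 180 = 509 px; one third is 169.67 px.
Crop height = 2183 − 307 = 1876 px; one third is 625.33 px.
The top-right point is two-thirds across and one-third down within the crop:
x = 180 + 2 × 169.67 ≈ 519; y = 307 + 1 × 625.33 ≈ 932.

(519, 932)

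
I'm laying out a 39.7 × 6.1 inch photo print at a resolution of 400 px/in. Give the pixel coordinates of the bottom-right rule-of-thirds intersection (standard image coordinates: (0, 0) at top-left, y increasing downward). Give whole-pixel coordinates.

x = 10587 px, y = 1627 px

In pixels the canvas is 39.7 × 400 = 15880 wide and 6.1 × 400 = 2440 tall.
The bottom-right point is two-thirds across and two-thirds down:
x = 2 × 15880/3 ≈ 10587; y = 2 × 2440/3 ≈ 1627.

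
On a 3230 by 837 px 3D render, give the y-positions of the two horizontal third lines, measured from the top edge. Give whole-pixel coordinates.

279 px and 558 px

837 / 3 = 279, so the horizontal lines sit at one and two thirds of 837.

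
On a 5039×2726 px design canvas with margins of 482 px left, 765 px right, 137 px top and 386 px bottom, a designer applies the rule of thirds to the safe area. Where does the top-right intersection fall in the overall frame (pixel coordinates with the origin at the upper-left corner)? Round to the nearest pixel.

x = 3010 px, y = 871 px

Content width = 5039 − 482 − 765 = 3792 px; content height = 2726 − 137 − 386 = 2203 px.
Top-right is two-thirds across and one-third down within the safe area.
x = 482 + 2 × 3792/3 = 482 + 2528.00 ≈ 3010
y = 137 + 1 × 2203/3 = 137 + 734.33 ≈ 871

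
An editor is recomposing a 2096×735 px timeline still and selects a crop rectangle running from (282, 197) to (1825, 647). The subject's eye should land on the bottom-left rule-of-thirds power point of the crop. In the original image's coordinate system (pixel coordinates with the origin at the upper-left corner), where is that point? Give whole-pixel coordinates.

Crop width = 1825 − 282 = 1543 px; one third is 514.33 px.
Crop height = 647 − 197 = 450 px; one third is 150.00 px.
The bottom-left point is one-third across and two-thirds down within the crop:
x = 282 + 1 × 514.33 ≈ 796; y = 197 + 2 × 150.00 ≈ 497.

x = 796 px, y = 497 px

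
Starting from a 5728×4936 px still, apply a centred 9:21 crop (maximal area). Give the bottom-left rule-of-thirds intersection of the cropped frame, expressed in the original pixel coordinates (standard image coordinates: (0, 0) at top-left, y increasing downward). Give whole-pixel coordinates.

x = 2511 px, y = 3291 px

5728/4936 > 9/21, so the 9:21 crop keeps the full height 4936 and trims width to 4936 × 9/21 = 2115.43 px.
Left offset = (5728 − 2115.43)/2 = 1806.29 px; top offset = 0.
Bottom-left is one-third across and two-thirds down within the crop:
x = 1806.29 + 1 × 2115.43/3 ≈ 2511; y = 0.00 + 2 × 4936.00/3 ≈ 3291.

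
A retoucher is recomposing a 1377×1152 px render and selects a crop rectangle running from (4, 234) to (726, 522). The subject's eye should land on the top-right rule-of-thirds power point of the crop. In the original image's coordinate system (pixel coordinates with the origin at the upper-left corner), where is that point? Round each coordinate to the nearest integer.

Crop width = 726 − 4 = 722 px; one third is 240.67 px.
Crop height = 522 − 234 = 288 px; one third is 96.00 px.
The top-right point is two-thirds across and one-third down within the crop:
x = 4 + 2 × 240.67 ≈ 485; y = 234 + 1 × 96.00 ≈ 330.

(485, 330)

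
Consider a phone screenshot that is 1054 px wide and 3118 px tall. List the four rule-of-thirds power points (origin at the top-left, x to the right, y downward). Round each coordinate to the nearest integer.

(351, 1039), (703, 1039), (351, 2079), (703, 2079)

One third of 1054 is 351.33; one third of 3118 is 1039.33.
Vertical third lines at x = 351 and x = 703; horizontal third lines at y = 1039 and y = 2079.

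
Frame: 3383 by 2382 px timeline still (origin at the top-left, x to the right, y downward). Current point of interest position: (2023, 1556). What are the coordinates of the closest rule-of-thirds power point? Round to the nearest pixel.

Third lines: x ∈ {1128, 2255}, y ∈ {794, 1588}.
2023 is closer to x = 2255; 1556 is closer to y = 1588.
So the nearest intersection is the lower-right power point.

(2255, 1588)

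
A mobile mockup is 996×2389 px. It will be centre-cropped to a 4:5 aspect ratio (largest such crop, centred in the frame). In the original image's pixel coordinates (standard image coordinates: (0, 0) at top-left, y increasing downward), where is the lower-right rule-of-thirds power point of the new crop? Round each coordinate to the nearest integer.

(664, 1402)

996/2389 < 4/5, so the 4:5 crop keeps the full width 996 and trims height to 996 × 5/4 = 1245.00 px.
Top offset = (2389 − 1245.00)/2 = 572.00 px; left offset = 0.
Lower-right is two-thirds across and two-thirds down within the crop:
x = 0.00 + 2 × 996.00/3 ≈ 664; y = 572.00 + 2 × 1245.00/3 ≈ 1402.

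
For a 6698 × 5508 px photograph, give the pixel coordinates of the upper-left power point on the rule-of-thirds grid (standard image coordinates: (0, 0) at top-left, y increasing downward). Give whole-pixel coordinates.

(2233, 1836)

The upper-left point sits one-third of the way across and one-third of the way down.
x = 1 × 6698/3 ≈ 2233; y = 1 × 5508/3 ≈ 1836.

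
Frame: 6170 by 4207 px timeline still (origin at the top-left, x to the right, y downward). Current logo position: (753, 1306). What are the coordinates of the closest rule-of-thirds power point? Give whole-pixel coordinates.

x = 2057 px, y = 1402 px

Third lines: x ∈ {2057, 4113}, y ∈ {1402, 2805}.
753 is closer to x = 2057; 1306 is closer to y = 1402.
So the nearest intersection is the upper-left power point.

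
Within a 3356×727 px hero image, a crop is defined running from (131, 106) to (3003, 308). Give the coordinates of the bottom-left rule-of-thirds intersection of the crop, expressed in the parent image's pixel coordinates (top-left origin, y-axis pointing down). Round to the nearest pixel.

(1088, 241)

Crop width = 3003 − 131 = 2872 px; one third is 957.33 px.
Crop height = 308 − 106 = 202 px; one third is 67.33 px.
The bottom-left point is one-third across and two-thirds down within the crop:
x = 131 + 1 × 957.33 ≈ 1088; y = 106 + 2 × 67.33 ≈ 241.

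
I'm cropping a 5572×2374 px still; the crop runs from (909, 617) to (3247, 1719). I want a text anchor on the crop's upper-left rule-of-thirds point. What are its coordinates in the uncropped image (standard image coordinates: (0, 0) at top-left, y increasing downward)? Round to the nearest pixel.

x = 1688 px, y = 984 px

Crop width = 3247 − 909 = 2338 px; one third is 779.33 px.
Crop height = 1719 − 617 = 1102 px; one third is 367.33 px.
The upper-left point is one-third across and one-third down within the crop:
x = 909 + 1 × 779.33 ≈ 1688; y = 617 + 1 × 367.33 ≈ 984.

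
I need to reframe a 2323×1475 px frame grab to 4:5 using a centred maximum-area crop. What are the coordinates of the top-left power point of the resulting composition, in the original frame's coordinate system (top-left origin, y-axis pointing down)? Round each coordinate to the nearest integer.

2323/1475 > 4/5, so the 4:5 crop keeps the full height 1475 and trims width to 1475 × 4/5 = 1180.00 px.
Left offset = (2323 − 1180.00)/2 = 571.50 px; top offset = 0.
Top-left is one-third across and one-third down within the crop:
x = 571.50 + 1 × 1180.00/3 ≈ 965; y = 0.00 + 1 × 1475.00/3 ≈ 492.

(965, 492)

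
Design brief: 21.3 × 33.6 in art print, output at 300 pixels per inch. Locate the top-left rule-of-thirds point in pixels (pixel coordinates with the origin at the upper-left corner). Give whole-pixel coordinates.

(2130, 3360)

In pixels the canvas is 21.3 × 300 = 6390 wide and 33.6 × 300 = 10080 tall.
The top-left point is one-third across and one-third down:
x = 1 × 6390/3 ≈ 2130; y = 1 × 10080/3 ≈ 3360.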